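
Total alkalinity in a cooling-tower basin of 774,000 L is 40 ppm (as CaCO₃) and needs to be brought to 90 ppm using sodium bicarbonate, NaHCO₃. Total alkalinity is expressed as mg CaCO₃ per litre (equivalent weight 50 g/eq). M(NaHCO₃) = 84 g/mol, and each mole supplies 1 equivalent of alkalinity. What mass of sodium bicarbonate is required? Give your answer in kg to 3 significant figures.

Alkalinity to add: (90 − 40) = 50 mg/L as CaCO₃ × 774,000 L = 38,700 g as CaCO₃.
Equivalents: 38,700 g ÷ 50 g/eq = 774 eq.
NaHCO₃ supplies 1 eq per mole → 774 mol.
Mass: 774 mol × 84 g/mol = 65,020 g.

65.0 kg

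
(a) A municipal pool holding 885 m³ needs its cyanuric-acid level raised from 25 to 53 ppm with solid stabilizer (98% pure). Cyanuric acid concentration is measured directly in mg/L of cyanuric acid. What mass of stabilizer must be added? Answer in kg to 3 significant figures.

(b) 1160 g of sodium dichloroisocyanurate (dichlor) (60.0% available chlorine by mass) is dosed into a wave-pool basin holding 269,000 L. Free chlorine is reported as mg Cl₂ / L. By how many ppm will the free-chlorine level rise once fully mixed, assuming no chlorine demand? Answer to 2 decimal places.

(a) Volume: 885 m³ = 885,000 L.
(a) CYA to add: (53 − 25) = 28 mg/L × 885,000 L = 24,780 g cyanuric acid.
(a) At 98% purity: 24,780 / 0.98 = 25,290 g product.

(b) Available chlorine delivered: 1160 g × 0.6 = 696 g as Cl₂.
(b) Concentration rise: 696 g / 269,000 L = 2.587 mg/L = 2.59 ppm.

(a) 25.3 kg; (b) 2.59 ppm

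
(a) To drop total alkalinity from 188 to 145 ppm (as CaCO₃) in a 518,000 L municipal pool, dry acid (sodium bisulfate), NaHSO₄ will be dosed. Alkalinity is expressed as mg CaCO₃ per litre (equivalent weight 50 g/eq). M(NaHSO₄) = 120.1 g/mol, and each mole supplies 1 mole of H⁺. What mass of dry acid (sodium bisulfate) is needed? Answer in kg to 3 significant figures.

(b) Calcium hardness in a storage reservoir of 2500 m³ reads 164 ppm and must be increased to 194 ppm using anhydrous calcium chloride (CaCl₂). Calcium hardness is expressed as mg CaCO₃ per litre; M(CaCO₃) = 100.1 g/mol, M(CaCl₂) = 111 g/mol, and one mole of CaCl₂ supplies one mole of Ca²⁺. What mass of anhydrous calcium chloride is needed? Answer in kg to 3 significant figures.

(a) 53.5 kg; (b) 83.2 kg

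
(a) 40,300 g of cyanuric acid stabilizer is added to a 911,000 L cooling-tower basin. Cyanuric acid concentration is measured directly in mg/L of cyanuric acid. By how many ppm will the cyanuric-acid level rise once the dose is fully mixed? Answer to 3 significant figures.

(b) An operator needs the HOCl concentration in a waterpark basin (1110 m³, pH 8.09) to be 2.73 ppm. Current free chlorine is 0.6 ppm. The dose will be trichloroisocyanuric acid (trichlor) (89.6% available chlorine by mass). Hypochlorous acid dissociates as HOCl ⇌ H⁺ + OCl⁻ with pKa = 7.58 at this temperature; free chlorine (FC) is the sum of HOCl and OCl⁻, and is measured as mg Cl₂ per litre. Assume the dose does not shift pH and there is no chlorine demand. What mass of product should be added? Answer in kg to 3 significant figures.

(a) Rise: 40,300 g / 911,000 L × 1000 = 44.24 mg/L.

(b) Volume: 1110 m³ = 1,110,000 L.
(b) [OCl⁻]/[HOCl] = 10^(pH − pKa) = 10^(8.09 − 7.58) = 3.236; fraction as HOCl = 1/(1 + 3.236) = 0.2361.
(b) Free chlorine required for 2.73 ppm HOCl: 2.73 / 0.2361 = 11.56 ppm.
(b) FC to add: 11.56 − 0.6 = 10.96 mg/L as Cl₂.
(b) Cl₂ equivalent: 10.96 mg/L × 1,110,000 L = 12,170 g.
(b) Product at 89.6% available Cl: 12,170 / 0.896 = 13,580 g.

(a) 44.2 ppm; (b) 13.6 kg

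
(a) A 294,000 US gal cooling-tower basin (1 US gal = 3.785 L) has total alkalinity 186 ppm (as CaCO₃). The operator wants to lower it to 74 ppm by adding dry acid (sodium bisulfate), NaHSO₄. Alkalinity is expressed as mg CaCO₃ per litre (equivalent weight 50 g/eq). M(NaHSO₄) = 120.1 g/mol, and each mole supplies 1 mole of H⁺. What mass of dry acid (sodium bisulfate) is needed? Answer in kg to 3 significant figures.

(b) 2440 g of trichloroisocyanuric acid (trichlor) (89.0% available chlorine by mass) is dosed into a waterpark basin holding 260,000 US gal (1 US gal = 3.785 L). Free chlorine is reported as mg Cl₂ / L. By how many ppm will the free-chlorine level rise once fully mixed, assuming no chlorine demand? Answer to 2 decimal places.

(a) 299 kg; (b) 2.21 ppm

(a) Volume: 294,000 US gal × 3.785 L/gal = 1,112,790 L.
(a) Alkalinity to neutralize: (186 − 74) = 112 mg/L as CaCO₃ × 1,112,790 L = 124,600 g as CaCO₃.
(a) Equivalents of H⁺ required: 124,600 ÷ 50 g/eq = 2493 eq = 2493 mol NaHSO₄.
(a) Mass of NaHSO₄: 2493 × 120.1 = 299,400 g.

(b) Volume: 260,000 US gal × 3.785 L/gal = 984,100 L.
(b) Available chlorine delivered: 2440 g × 0.89 = 2172 g as Cl₂.
(b) Concentration rise: 2172 g / 984,100 L = 2.207 mg/L = 2.21 ppm.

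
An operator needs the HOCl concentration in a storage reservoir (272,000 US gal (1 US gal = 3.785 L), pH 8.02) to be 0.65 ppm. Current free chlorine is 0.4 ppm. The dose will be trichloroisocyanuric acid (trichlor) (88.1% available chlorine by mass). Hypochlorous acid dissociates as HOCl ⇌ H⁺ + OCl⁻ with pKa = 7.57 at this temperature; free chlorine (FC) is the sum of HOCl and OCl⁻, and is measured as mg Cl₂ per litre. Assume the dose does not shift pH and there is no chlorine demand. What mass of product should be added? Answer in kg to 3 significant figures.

2.43 kg

Volume: 272,000 US gal × 3.785 L/gal = 1,029,520 L.
[OCl⁻]/[HOCl] = 10^(pH − pKa) = 10^(8.02 − 7.57) = 2.818; fraction as HOCl = 1/(1 + 2.818) = 0.2619.
Free chlorine required for 0.65 ppm HOCl: 0.65 / 0.2619 = 2.482 ppm.
FC to add: 2.482 − 0.4 = 2.082 mg/L as Cl₂.
Cl₂ equivalent: 2.082 mg/L × 1,029,520 L = 2143 g.
Product at 88.1% available Cl: 2143 / 0.881 = 2433 g.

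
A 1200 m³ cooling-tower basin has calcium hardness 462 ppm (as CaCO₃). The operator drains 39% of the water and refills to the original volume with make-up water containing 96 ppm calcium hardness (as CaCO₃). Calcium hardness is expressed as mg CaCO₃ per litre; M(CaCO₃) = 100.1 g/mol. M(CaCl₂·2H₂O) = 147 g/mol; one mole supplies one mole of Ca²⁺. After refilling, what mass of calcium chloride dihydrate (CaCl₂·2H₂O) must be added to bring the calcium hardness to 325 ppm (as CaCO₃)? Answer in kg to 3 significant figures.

10.1 kg

Volume: 1200 m³ = 1,200,000 L.
After draining 39% and refilling: 462 × 0.61 + 96 × 0.39 = 319.26 ppm.
Deficit to target: 325 − 319.26 = 5.74 mg/L.
As CaCO₃: 5.74 mg/L × 1,200,000 L = 6888 g; ÷ 100.1 = 68.81 mol Ca²⁺.
Mass: 68.81 × 147 = 10,120 g.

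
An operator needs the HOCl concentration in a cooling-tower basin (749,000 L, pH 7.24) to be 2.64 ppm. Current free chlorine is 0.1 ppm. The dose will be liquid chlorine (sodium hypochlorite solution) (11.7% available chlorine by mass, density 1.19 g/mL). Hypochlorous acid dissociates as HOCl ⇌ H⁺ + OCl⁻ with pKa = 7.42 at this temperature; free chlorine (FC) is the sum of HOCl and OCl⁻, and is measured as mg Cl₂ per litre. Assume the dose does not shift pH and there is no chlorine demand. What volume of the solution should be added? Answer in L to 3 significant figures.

23.0 L

[OCl⁻]/[HOCl] = 10^(pH − pKa) = 10^(7.24 − 7.42) = 0.6607; fraction as HOCl = 1/(1 + 0.6607) = 0.6022.
Free chlorine required for 2.64 ppm HOCl: 2.64 / 0.6022 = 4.384 ppm.
FC to add: 4.384 − 0.1 = 4.284 mg/L as Cl₂.
Cl₂ equivalent: 4.284 mg/L × 749,000 L = 3209 g.
Product at 11.7% available Cl: 3209 / 0.117 = 27,430 g.
Volume: 27,430 g ÷ 1.19 g/mL = 23,050 mL.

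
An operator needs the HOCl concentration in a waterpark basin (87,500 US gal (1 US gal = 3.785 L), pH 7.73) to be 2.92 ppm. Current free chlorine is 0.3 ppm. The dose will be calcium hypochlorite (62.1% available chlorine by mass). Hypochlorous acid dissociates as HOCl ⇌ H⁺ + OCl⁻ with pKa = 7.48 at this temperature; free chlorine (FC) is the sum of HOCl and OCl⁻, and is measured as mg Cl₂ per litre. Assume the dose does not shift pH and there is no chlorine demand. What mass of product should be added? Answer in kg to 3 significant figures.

Volume: 87,500 US gal × 3.785 L/gal = 331,188 L.
[OCl⁻]/[HOCl] = 10^(pH − pKa) = 10^(7.73 − 7.48) = 1.778; fraction as HOCl = 1/(1 + 1.778) = 0.3599.
Free chlorine required for 2.92 ppm HOCl: 2.92 / 0.3599 = 8.113 ppm.
FC to add: 8.113 − 0.3 = 7.813 mg/L as Cl₂.
Cl₂ equivalent: 7.813 mg/L × 331,188 L = 2587 g.
Product at 62.1% available Cl: 2587 / 0.621 = 4167 g.

4.17 kg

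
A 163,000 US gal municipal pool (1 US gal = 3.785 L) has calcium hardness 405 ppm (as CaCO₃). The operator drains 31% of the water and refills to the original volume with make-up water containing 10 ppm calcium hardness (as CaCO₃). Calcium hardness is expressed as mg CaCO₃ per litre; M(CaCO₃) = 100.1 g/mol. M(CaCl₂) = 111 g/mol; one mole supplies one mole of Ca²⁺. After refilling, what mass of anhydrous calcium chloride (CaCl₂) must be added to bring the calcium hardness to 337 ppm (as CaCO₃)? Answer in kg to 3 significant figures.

37.3 kg

Volume: 163,000 US gal × 3.785 L/gal = 616,955 L.
After draining 31% and refilling: 405 × 0.69 + 10 × 0.31 = 282.55 ppm.
Deficit to target: 337 − 282.55 = 54.45 mg/L.
As CaCO₃: 54.45 mg/L × 616,955 L = 33,590 g; ÷ 100.1 = 335.6 mol Ca²⁺.
Mass: 335.6 × 111 = 37,250 g.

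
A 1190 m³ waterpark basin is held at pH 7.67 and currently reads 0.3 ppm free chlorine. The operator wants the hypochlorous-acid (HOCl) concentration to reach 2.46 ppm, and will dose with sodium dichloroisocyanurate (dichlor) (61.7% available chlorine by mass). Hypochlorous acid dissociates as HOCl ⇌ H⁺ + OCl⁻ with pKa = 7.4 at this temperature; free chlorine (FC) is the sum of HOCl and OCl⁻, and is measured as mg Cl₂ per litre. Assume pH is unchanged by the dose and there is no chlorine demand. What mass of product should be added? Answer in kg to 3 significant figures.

13.0 kg

Volume: 1190 m³ = 1,190,000 L.
[OCl⁻]/[HOCl] = 10^(pH − pKa) = 10^(7.67 − 7.4) = 1.862; fraction as HOCl = 1/(1 + 1.862) = 0.3494.
Free chlorine required for 2.46 ppm HOCl: 2.46 / 0.3494 = 7.041 ppm.
FC to add: 7.041 − 0.3 = 6.741 mg/L as Cl₂.
Cl₂ equivalent: 6.741 mg/L × 1,190,000 L = 8021 g.
Product at 61.7% available Cl: 8021 / 0.617 = 13,000 g.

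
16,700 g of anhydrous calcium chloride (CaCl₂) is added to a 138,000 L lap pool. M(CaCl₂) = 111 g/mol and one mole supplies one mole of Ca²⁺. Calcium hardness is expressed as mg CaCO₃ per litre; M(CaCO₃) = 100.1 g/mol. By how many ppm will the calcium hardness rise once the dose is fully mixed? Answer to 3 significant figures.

Moles of Ca²⁺: 16,700 g ÷ 111 g/mol = 150.5 mol.
As CaCO₃: 150.5 mol × 100.1 g/mol = 15,060 g.
Rise: 15,060 g / 138,000 L × 1000 = 109.1 mg/L.

109 ppm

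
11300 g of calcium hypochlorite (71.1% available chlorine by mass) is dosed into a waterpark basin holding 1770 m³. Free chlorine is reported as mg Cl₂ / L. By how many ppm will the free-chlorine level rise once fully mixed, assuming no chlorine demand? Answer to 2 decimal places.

Volume: 1770 m³ = 1,770,000 L.
Available chlorine delivered: 11,300 g × 0.711 = 8034 g as Cl₂.
Concentration rise: 8034 g / 1,770,000 L = 4.539 mg/L = 4.54 ppm.

4.54 ppm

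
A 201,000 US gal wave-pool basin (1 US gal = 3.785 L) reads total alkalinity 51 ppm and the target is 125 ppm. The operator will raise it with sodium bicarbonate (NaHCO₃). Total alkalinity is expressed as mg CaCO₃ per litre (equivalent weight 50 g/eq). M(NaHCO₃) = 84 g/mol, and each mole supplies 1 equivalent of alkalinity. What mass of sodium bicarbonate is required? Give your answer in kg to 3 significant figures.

94.6 kg

Volume: 201,000 US gal × 3.785 L/gal = 760,785 L.
Alkalinity to add: (125 − 51) = 74 mg/L as CaCO₃ × 760,785 L = 56,300 g as CaCO₃.
Equivalents: 56,300 g ÷ 50 g/eq = 1126 eq.
NaHCO₃ supplies 1 eq per mole → 1126 mol.
Mass: 1126 mol × 84 g/mol = 94,580 g.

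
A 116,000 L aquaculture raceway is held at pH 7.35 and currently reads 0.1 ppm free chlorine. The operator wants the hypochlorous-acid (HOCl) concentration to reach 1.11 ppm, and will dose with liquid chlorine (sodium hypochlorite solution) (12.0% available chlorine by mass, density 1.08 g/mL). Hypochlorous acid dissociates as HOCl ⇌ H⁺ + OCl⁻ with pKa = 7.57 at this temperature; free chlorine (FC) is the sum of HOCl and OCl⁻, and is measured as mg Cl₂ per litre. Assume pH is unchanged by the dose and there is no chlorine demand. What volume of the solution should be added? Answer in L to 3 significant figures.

[OCl⁻]/[HOCl] = 10^(pH − pKa) = 10^(7.35 − 7.57) = 0.6026; fraction as HOCl = 1/(1 + 0.6026) = 0.624.
Free chlorine required for 1.11 ppm HOCl: 1.11 / 0.624 = 1.779 ppm.
FC to add: 1.779 − 0.1 = 1.679 mg/L as Cl₂.
Cl₂ equivalent: 1.679 mg/L × 116,000 L = 194.7 g.
Product at 12.0% available Cl: 194.7 / 0.12 = 1623 g.
Volume: 1623 g ÷ 1.08 g/mL = 1503 mL.

1.50 L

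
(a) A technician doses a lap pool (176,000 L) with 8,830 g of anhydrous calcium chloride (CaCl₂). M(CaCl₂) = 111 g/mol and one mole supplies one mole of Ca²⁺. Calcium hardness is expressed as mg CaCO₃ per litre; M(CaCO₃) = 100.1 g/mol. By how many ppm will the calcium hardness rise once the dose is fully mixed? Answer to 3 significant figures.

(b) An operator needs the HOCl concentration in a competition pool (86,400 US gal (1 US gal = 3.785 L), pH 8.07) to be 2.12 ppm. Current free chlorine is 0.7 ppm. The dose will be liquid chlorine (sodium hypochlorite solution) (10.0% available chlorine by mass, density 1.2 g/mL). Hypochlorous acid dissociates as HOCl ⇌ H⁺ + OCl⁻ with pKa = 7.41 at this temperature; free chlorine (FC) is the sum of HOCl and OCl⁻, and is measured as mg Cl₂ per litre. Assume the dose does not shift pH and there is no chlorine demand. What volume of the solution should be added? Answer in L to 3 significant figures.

(a) 45.2 ppm; (b) 30.3 L

(a) Moles of Ca²⁺: 8,830 g ÷ 111 g/mol = 79.55 mol.
(a) As CaCO₃: 79.55 mol × 100.1 g/mol = 7963 g.
(a) Rise: 7963 g / 176,000 L × 1000 = 45.24 mg/L.

(b) Volume: 86,400 US gal × 3.785 L/gal = 327,024 L.
(b) [OCl⁻]/[HOCl] = 10^(pH − pKa) = 10^(8.07 − 7.41) = 4.571; fraction as HOCl = 1/(1 + 4.571) = 0.1795.
(b) Free chlorine required for 2.12 ppm HOCl: 2.12 / 0.1795 = 11.81 ppm.
(b) FC to add: 11.81 − 0.7 = 11.11 mg/L as Cl₂.
(b) Cl₂ equivalent: 11.11 mg/L × 327,024 L = 3633 g.
(b) Product at 10.0% available Cl: 3633 / 0.1 = 36,330 g.
(b) Volume: 36,330 g ÷ 1.2 g/mL = 30,280 mL.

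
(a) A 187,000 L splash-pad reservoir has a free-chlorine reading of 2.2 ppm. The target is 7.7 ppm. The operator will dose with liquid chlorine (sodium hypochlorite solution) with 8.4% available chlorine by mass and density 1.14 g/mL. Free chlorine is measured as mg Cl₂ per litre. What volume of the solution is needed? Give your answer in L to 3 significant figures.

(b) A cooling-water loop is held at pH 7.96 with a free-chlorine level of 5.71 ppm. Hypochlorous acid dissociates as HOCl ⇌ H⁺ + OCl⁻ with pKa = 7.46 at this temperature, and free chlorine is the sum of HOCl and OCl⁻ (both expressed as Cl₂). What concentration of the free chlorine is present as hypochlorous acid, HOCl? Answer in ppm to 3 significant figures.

(a) Chlorine deficit: 7.7 − 2.2 = 5.5 ppm = 5.5 mg/L as Cl₂.
(a) Cl₂ equivalent needed: 5.5 mg/L × 187,000 L = 1,028,000 mg = 1028 g.
(a) Product at 8.4% available chlorine: 1028 / 0.084 = 12,240 g.
(a) Volume at density 1.14 g/mL: 12,240 g ÷ 1.14 g/mL = 10,740 mL.

(b) [OCl⁻]/[HOCl] = 10^(pH − pKa) = 10^(7.96 − 7.46) = 10^0.50 = 3.162.
(b) Fraction as HOCl = 1 / (1 + 3.162) = 0.2403.
(b) HOCl = 0.2403 × 5.71 ppm = 1.372 ppm.

(a) 10.7 L; (b) 1.37 ppm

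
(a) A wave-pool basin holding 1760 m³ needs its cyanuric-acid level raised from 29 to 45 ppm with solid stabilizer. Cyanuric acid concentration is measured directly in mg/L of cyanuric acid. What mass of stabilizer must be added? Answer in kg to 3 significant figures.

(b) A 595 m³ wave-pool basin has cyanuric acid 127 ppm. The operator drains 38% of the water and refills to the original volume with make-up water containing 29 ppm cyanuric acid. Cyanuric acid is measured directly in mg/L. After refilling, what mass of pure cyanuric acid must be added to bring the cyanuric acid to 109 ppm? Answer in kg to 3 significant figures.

(a) 28.2 kg; (b) 11.4 kg

(a) Volume: 1760 m³ = 1,760,000 L.
(a) CYA to add: (45 − 29) = 16 mg/L × 1,760,000 L = 28,160 g cyanuric acid.

(b) Volume: 595 m³ = 595,000 L.
(b) After draining 38% and refilling: 127 × 0.62 + 29 × 0.38 = 89.76 ppm.
(b) Deficit to target: 109 − 89.76 = 19.24 mg/L.
(b) Mass: 19.24 mg/L × 595,000 L = 11,450 g cyanuric acid.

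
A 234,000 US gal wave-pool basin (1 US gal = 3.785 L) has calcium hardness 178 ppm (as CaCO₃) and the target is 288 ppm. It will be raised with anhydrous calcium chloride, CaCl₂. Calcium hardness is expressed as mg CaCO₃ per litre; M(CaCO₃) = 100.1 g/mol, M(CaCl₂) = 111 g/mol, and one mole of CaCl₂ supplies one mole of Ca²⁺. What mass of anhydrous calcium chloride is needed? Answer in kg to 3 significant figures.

Volume: 234,000 US gal × 3.785 L/gal = 885,690 L.
Hardness to add: (288 − 178) = 110 mg/L as CaCO₃ × 885,690 L = 97,430 g as CaCO₃.
Moles of Ca²⁺ (1 mol Ca²⁺ ≡ 1 mol CaCO₃): 97,430 / 100.1 g/mol = 973.3 mol.
Mass of CaCl₂: 973.3 × 111 = 108,000 g.

108 kg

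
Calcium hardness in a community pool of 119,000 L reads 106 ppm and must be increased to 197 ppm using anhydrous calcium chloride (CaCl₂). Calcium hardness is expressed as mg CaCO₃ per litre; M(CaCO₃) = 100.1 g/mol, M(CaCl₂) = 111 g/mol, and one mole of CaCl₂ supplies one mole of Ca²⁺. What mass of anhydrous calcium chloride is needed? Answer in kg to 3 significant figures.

Hardness to add: (197 − 106) = 91 mg/L as CaCO₃ × 119,000 L = 10,830 g as CaCO₃.
Moles of Ca²⁺ (1 mol Ca²⁺ ≡ 1 mol CaCO₃): 10,830 / 100.1 g/mol = 108.2 mol.
Mass of CaCl₂: 108.2 × 111 = 12,010 g.

12.0 kg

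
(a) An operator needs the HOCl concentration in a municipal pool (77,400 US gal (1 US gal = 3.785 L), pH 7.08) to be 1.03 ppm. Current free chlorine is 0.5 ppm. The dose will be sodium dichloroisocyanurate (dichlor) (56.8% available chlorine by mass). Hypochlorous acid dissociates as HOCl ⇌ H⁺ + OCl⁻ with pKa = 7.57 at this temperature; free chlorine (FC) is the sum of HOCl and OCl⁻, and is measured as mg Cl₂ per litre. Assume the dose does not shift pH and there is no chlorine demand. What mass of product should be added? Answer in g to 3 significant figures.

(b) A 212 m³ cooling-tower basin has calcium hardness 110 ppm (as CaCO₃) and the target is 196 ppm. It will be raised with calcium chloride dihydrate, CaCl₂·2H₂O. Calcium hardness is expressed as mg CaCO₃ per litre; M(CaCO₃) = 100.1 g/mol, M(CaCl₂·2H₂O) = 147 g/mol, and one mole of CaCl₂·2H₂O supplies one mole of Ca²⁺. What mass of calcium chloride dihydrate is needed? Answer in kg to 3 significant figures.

(a) 445 g; (b) 26.8 kg

(a) Volume: 77,400 US gal × 3.785 L/gal = 292,959 L.
(a) [OCl⁻]/[HOCl] = 10^(pH − pKa) = 10^(7.08 − 7.57) = 0.3236; fraction as HOCl = 1/(1 + 0.3236) = 0.7555.
(a) Free chlorine required for 1.03 ppm HOCl: 1.03 / 0.7555 = 1.363 ppm.
(a) FC to add: 1.363 − 0.5 = 0.8633 mg/L as Cl₂.
(a) Cl₂ equivalent: 0.8633 mg/L × 292,959 L = 252.9 g.
(a) Product at 56.8% available Cl: 252.9 / 0.568 = 445.3 g.

(b) Volume: 212 m³ = 212,000 L.
(b) Hardness to add: (196 − 110) = 86 mg/L as CaCO₃ × 212,000 L = 18,230 g as CaCO₃.
(b) Moles of Ca²⁺ (1 mol Ca²⁺ ≡ 1 mol CaCO₃): 18,230 / 100.1 g/mol = 182.1 mol.
(b) Mass of CaCl₂·2H₂O: 182.1 × 147 = 26,770 g.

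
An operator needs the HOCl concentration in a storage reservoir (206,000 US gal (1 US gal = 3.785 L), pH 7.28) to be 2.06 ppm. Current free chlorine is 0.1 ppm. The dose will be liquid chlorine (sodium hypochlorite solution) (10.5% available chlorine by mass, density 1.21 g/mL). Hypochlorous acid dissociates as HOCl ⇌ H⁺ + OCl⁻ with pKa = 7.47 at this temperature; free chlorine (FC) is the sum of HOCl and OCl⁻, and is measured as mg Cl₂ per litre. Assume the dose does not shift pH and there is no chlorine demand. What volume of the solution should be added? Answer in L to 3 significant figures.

20.2 L

Volume: 206,000 US gal × 3.785 L/gal = 779,710 L.
[OCl⁻]/[HOCl] = 10^(pH − pKa) = 10^(7.28 − 7.47) = 0.6457; fraction as HOCl = 1/(1 + 0.6457) = 0.6077.
Free chlorine required for 2.06 ppm HOCl: 2.06 / 0.6077 = 3.39 ppm.
FC to add: 3.39 − 0.1 = 3.29 mg/L as Cl₂.
Cl₂ equivalent: 3.29 mg/L × 779,710 L = 2565 g.
Product at 10.5% available Cl: 2565 / 0.105 = 24,430 g.
Volume: 24,430 g ÷ 1.21 g/mL = 20,190 mL.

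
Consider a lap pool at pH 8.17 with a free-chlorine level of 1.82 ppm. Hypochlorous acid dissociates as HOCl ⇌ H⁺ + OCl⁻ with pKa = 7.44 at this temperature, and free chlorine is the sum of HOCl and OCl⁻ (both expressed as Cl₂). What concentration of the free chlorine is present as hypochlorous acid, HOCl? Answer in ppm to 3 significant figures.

[OCl⁻]/[HOCl] = 10^(pH − pKa) = 10^(8.17 − 7.44) = 10^0.73 = 5.37.
Fraction as HOCl = 1 / (1 + 5.37) = 0.157.
HOCl = 0.157 × 1.82 ppm = 0.2857 ppm.

0.286 ppm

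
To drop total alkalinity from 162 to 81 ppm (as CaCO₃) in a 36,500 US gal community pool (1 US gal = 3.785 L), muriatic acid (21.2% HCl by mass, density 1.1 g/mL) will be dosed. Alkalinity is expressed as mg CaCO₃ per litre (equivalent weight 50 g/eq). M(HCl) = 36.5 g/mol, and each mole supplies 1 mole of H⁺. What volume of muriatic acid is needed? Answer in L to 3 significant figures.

35.0 L

Volume: 36,500 US gal × 3.785 L/gal = 138,152 L.
Alkalinity to neutralize: (162 − 81) = 81 mg/L as CaCO₃ × 138,152 L = 11,190 g as CaCO₃.
Equivalents of H⁺ required: 11,190 ÷ 50 g/eq = 223.8 eq = 223.8 mol HCl.
Mass of HCl: 223.8 × 36.5 = 8169 g.
Mass of 21.2% solution: 8169 / 0.212 = 38,530 g.
Volume: 38,530 g ÷ 1.1 g/mL = 35,030 mL.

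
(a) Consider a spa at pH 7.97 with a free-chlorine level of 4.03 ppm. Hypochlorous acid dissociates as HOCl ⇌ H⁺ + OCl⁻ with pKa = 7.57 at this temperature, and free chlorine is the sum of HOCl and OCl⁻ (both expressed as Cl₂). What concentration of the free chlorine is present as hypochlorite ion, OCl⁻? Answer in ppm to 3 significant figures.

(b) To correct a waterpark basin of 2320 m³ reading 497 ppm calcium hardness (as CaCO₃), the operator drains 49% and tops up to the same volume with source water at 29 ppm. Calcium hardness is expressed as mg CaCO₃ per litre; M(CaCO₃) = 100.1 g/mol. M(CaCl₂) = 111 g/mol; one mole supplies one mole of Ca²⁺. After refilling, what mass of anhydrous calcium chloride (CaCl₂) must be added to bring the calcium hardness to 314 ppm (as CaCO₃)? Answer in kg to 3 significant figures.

(a) 2.88 ppm; (b) 119 kg

(a) [OCl⁻]/[HOCl] = 10^(pH − pKa) = 10^(7.97 − 7.57) = 10^0.40 = 2.512.
(a) Fraction as HOCl = 1 / (1 + 2.512) = 0.2847.
(a) OCl⁻ = (1 − 0.2847) × 4.03 ppm = 2.882 ppm.

(b) Volume: 2320 m³ = 2,320,000 L.
(b) After draining 49% and refilling: 497 × 0.51 + 29 × 0.49 = 267.68 ppm.
(b) Deficit to target: 314 − 267.68 = 46.32 mg/L.
(b) As CaCO₃: 46.32 mg/L × 2,320,000 L = 107,500 g; ÷ 100.1 = 1074 mol Ca²⁺.
(b) Mass: 1074 × 111 = 119,200 g.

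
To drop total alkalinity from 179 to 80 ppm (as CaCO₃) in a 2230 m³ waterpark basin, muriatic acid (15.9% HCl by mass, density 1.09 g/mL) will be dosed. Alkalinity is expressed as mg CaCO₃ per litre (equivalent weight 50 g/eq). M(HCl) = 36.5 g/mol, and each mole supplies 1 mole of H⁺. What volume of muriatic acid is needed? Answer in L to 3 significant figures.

Volume: 2230 m³ = 2,230,000 L.
Alkalinity to neutralize: (179 − 80) = 99 mg/L as CaCO₃ × 2,230,000 L = 220,800 g as CaCO₃.
Equivalents of H⁺ required: 220,800 ÷ 50 g/eq = 4415 eq = 4415 mol HCl.
Mass of HCl: 4415 × 36.5 = 161,200 g.
Mass of 15.9% solution: 161,200 / 0.159 = 1,014,000 g.
Volume: 1,014,000 g ÷ 1.09 g/mL = 929,900 mL.

930 L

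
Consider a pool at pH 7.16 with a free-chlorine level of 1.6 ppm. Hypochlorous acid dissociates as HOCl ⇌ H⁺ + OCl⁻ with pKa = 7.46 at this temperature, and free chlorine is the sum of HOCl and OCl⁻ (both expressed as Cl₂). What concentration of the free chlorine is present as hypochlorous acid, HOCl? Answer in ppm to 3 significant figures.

[OCl⁻]/[HOCl] = 10^(pH − pKa) = 10^(7.16 − 7.46) = 10^-0.30 = 0.5012.
Fraction as HOCl = 1 / (1 + 0.5012) = 0.6661.
HOCl = 0.6661 × 1.6 ppm = 1.066 ppm.

1.07 ppm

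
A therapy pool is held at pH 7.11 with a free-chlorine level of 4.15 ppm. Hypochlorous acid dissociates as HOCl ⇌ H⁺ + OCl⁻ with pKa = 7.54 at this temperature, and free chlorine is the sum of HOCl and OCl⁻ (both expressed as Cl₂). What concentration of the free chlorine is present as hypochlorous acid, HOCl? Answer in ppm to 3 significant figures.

3.03 ppm

[OCl⁻]/[HOCl] = 10^(pH − pKa) = 10^(7.11 − 7.54) = 10^-0.43 = 0.3715.
Fraction as HOCl = 1 / (1 + 0.3715) = 0.7291.
HOCl = 0.7291 × 4.15 ppm = 3.026 ppm.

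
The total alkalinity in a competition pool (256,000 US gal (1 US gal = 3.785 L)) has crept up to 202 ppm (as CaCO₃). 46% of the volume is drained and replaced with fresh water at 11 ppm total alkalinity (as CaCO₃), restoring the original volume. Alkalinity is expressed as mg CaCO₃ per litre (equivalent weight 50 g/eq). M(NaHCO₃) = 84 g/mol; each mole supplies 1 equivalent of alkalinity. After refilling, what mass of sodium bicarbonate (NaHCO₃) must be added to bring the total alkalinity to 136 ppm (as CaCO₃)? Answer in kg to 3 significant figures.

35.6 kg

Volume: 256,000 US gal × 3.785 L/gal = 968,960 L.
After draining 46% and refilling: 202 × 0.54 + 11 × 0.46 = 114.14 ppm.
Deficit to target: 136 − 114.14 = 21.86 mg/L.
As CaCO₃: 21.86 mg/L × 968,960 L = 21,180 g; ÷ 50 g/eq ÷ 1 = 423.6 mol NaHCO₃.
Mass: 423.6 × 84 = 35,580 g.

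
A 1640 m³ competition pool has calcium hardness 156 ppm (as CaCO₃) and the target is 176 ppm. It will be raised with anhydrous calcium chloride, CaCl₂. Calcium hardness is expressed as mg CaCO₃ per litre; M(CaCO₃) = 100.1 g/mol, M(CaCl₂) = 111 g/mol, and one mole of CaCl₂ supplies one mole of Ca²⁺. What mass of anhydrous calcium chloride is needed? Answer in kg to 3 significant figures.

36.4 kg

Volume: 1640 m³ = 1,640,000 L.
Hardness to add: (176 − 156) = 20 mg/L as CaCO₃ × 1,640,000 L = 32,800 g as CaCO₃.
Moles of Ca²⁺ (1 mol Ca²⁺ ≡ 1 mol CaCO₃): 32,800 / 100.1 g/mol = 327.7 mol.
Mass of CaCl₂: 327.7 × 111 = 36,370 g.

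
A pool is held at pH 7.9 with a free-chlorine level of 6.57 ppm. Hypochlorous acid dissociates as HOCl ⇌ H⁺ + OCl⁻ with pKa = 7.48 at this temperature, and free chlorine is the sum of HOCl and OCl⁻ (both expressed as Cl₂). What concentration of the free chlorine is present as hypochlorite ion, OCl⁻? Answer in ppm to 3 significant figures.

4.76 ppm

[OCl⁻]/[HOCl] = 10^(pH − pKa) = 10^(7.9 − 7.48) = 10^0.42 = 2.63.
Fraction as HOCl = 1 / (1 + 2.63) = 0.2755.
OCl⁻ = (1 − 0.2755) × 6.57 ppm = 4.76 ppm.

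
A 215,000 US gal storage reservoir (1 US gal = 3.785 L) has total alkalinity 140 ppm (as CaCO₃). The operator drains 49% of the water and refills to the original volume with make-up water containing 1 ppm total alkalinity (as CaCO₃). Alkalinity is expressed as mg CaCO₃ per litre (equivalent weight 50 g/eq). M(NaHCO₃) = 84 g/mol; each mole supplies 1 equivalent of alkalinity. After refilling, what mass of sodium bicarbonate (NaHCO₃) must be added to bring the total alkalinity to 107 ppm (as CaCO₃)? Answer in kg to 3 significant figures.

Volume: 215,000 US gal × 3.785 L/gal = 813,775 L.
After draining 49% and refilling: 140 × 0.51 + 1 × 0.49 = 71.89 ppm.
Deficit to target: 107 − 71.89 = 35.11 mg/L.
As CaCO₃: 35.11 mg/L × 813,775 L = 28,570 g; ÷ 50 g/eq ÷ 1 = 571.4 mol NaHCO₃.
Mass: 571.4 × 84 = 48,000 g.

48.0 kg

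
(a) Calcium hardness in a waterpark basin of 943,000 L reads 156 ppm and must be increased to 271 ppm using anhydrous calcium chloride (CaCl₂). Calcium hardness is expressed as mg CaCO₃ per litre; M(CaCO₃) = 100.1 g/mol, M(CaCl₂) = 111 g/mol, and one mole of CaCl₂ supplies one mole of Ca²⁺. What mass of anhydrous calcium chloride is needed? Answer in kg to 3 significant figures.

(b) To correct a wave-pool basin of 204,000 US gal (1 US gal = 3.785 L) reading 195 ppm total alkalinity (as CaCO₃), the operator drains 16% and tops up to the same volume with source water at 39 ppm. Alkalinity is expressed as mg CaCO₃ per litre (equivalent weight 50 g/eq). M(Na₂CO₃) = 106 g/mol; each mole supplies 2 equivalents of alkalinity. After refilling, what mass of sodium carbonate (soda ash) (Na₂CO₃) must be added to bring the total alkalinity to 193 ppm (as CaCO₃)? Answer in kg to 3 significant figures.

(a) 120 kg; (b) 18.8 kg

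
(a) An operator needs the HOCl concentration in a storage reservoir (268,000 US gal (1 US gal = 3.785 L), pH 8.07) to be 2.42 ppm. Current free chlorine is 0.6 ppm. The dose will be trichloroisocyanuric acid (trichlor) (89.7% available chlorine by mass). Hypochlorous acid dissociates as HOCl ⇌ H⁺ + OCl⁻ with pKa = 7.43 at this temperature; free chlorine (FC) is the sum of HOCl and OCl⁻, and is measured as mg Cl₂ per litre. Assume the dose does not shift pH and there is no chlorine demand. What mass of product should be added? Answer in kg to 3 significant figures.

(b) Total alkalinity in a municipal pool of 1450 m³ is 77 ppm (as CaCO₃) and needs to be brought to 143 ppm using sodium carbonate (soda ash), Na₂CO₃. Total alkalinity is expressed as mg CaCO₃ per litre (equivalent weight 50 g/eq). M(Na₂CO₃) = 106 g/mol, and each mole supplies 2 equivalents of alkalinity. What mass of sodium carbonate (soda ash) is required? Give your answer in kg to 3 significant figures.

(a) 14.0 kg; (b) 101 kg

(a) Volume: 268,000 US gal × 3.785 L/gal = 1,014,380 L.
(a) [OCl⁻]/[HOCl] = 10^(pH − pKa) = 10^(8.07 − 7.43) = 4.365; fraction as HOCl = 1/(1 + 4.365) = 0.1864.
(a) Free chlorine required for 2.42 ppm HOCl: 2.42 / 0.1864 = 12.98 ppm.
(a) FC to add: 12.98 − 0.6 = 12.38 mg/L as Cl₂.
(a) Cl₂ equivalent: 12.38 mg/L × 1,014,380 L = 12,560 g.
(a) Product at 89.7% available Cl: 12,560 / 0.897 = 14,000 g.

(b) Volume: 1450 m³ = 1,450,000 L.
(b) Alkalinity to add: (143 − 77) = 66 mg/L as CaCO₃ × 1,450,000 L = 95,700 g as CaCO₃.
(b) Equivalents: 95,700 g ÷ 50 g/eq = 1914 eq.
(b) Each mole of Na₂CO₃ supplies 2 eq, so 1914 / 2 = 957 mol.
(b) Mass: 957 mol × 106 g/mol = 101,400 g.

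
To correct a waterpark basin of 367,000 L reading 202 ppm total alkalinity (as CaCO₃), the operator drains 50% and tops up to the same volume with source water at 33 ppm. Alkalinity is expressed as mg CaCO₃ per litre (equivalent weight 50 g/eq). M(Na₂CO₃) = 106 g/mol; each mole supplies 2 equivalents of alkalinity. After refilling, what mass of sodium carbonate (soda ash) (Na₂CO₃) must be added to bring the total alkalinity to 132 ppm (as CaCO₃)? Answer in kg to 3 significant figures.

After draining 50% and refilling: 202 × 0.50 + 33 × 0.50 = 117.5 ppm.
Deficit to target: 132 − 117.5 = 14.5 mg/L.
As CaCO₃: 14.5 mg/L × 367,000 L = 5322 g; ÷ 50 g/eq ÷ 2 = 53.22 mol Na₂CO₃.
Mass: 53.22 × 106 = 5641 g.

5.64 kg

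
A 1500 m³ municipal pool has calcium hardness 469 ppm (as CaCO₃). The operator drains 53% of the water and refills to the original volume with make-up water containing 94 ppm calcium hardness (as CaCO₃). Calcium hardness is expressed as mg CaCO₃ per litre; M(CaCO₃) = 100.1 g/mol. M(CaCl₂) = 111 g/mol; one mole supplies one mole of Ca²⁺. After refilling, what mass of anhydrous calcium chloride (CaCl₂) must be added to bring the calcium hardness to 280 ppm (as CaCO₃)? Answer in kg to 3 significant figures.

16.2 kg

Volume: 1500 m³ = 1,500,000 L.
After draining 53% and refilling: 469 × 0.47 + 94 × 0.53 = 270.25 ppm.
Deficit to target: 280 − 270.25 = 9.75 mg/L.
As CaCO₃: 9.75 mg/L × 1,500,000 L = 14,620 g; ÷ 100.1 = 146.1 mol Ca²⁺.
Mass: 146.1 × 111 = 16,220 g.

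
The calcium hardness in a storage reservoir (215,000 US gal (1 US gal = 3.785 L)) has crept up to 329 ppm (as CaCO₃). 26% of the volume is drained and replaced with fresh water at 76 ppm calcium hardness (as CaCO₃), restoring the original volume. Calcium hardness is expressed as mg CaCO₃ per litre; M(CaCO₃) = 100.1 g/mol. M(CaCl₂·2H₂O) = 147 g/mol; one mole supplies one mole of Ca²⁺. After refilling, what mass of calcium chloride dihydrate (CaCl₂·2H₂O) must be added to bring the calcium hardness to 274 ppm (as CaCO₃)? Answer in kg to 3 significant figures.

12.9 kg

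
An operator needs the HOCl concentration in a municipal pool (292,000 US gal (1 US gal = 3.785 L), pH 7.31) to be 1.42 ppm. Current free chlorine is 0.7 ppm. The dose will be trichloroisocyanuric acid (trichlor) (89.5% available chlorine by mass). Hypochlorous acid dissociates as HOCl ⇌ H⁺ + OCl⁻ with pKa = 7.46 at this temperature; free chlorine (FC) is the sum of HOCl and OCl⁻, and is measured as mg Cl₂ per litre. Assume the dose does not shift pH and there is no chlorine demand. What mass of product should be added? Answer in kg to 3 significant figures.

Volume: 292,000 US gal × 3.785 L/gal = 1,105,220 L.
[OCl⁻]/[HOCl] = 10^(pH − pKa) = 10^(7.31 − 7.46) = 0.7079; fraction as HOCl = 1/(1 + 0.7079) = 0.5855.
Free chlorine required for 1.42 ppm HOCl: 1.42 / 0.5855 = 2.425 ppm.
FC to add: 2.425 − 0.7 = 1.725 mg/L as Cl₂.
Cl₂ equivalent: 1.725 mg/L × 1,105,220 L = 1907 g.
Product at 89.5% available Cl: 1907 / 0.895 = 2131 g.

2.13 kg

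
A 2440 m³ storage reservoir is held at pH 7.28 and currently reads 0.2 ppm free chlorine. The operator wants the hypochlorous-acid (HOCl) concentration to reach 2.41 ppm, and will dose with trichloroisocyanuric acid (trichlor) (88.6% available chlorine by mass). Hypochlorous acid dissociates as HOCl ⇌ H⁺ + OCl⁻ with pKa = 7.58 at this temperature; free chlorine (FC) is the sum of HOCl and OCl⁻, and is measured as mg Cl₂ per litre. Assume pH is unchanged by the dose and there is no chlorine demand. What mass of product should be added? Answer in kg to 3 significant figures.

9.41 kg

Volume: 2440 m³ = 2,440,000 L.
[OCl⁻]/[HOCl] = 10^(pH − pKa) = 10^(7.28 − 7.58) = 0.5012; fraction as HOCl = 1/(1 + 0.5012) = 0.6661.
Free chlorine required for 2.41 ppm HOCl: 2.41 / 0.6661 = 3.618 ppm.
FC to add: 3.618 − 0.2 = 3.418 mg/L as Cl₂.
Cl₂ equivalent: 3.418 mg/L × 2,440,000 L = 8340 g.
Product at 88.6% available Cl: 8340 / 0.886 = 9413 g.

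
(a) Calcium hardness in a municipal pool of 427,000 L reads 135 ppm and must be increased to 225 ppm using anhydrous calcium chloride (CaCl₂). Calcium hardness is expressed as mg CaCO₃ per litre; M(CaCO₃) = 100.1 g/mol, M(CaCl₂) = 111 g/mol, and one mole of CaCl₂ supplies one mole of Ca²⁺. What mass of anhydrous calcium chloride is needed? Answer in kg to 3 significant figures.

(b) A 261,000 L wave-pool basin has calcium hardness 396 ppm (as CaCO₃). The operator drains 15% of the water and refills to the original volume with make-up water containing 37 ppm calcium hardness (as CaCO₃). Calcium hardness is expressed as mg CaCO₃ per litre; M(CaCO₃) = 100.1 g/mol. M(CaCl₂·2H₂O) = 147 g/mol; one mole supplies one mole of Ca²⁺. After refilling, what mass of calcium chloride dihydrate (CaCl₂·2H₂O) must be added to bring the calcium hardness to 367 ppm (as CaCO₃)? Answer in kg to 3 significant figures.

(a) Hardness to add: (225 − 135) = 90 mg/L as CaCO₃ × 427,000 L = 38,430 g as CaCO₃.
(a) Moles of Ca²⁺ (1 mol Ca²⁺ ≡ 1 mol CaCO₃): 38,430 / 100.1 g/mol = 383.9 mol.
(a) Mass of CaCl₂: 383.9 × 111 = 42,610 g.

(b) After draining 15% and refilling: 396 × 0.85 + 37 × 0.15 = 342.15 ppm.
(b) Deficit to target: 367 − 342.15 = 24.85 mg/L.
(b) As CaCO₃: 24.85 mg/L × 261,000 L = 6486 g; ÷ 100.1 = 64.79 mol Ca²⁺.
(b) Mass: 64.79 × 147 = 9525 g.

(a) 42.6 kg; (b) 9.52 kg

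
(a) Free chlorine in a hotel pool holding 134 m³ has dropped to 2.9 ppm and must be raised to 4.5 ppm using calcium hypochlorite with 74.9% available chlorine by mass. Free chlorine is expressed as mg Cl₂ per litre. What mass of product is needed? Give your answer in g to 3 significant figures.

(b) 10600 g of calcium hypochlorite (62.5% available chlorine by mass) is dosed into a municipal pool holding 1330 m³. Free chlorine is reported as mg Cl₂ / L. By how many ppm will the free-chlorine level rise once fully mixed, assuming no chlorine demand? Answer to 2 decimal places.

(a) Volume: 134 m³ = 134,000 L.
(a) Chlorine deficit: 4.5 − 2.9 = 1.6 ppm = 1.6 mg/L as Cl₂.
(a) Cl₂ equivalent needed: 1.6 mg/L × 134,000 L = 214,400 mg = 214.4 g.
(a) Product at 74.9% available chlorine: 214.4 / 0.749 = 286.2 g.

(b) Volume: 1330 m³ = 1,330,000 L.
(b) Available chlorine delivered: 10,600 g × 0.625 = 6625 g as Cl₂.
(b) Concentration rise: 6625 g / 1,330,000 L = 4.981 mg/L = 4.98 ppm.

(a) 286 g; (b) 4.98 ppm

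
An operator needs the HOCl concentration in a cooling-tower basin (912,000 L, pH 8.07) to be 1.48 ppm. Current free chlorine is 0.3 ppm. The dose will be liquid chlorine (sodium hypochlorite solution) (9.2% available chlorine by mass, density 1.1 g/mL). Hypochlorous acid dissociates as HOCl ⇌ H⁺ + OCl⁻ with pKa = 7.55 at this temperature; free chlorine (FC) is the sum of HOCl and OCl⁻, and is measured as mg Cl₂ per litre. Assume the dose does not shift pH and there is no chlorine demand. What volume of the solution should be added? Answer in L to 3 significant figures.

[OCl⁻]/[HOCl] = 10^(pH − pKa) = 10^(8.07 − 7.55) = 3.311; fraction as HOCl = 1/(1 + 3.311) = 0.2319.
Free chlorine required for 1.48 ppm HOCl: 1.48 / 0.2319 = 6.381 ppm.
FC to add: 6.381 − 0.3 = 6.081 mg/L as Cl₂.
Cl₂ equivalent: 6.081 mg/L × 912,000 L = 5546 g.
Product at 9.2% available Cl: 5546 / 0.092 = 60,280 g.
Volume: 60,280 g ÷ 1.1 g/mL = 54,800 mL.

54.8 L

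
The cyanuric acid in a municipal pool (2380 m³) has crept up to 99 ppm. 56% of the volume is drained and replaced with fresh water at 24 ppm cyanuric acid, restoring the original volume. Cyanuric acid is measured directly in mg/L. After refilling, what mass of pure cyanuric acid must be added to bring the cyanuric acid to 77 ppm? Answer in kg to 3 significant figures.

Volume: 2380 m³ = 2,380,000 L.
After draining 56% and refilling: 99 × 0.44 + 24 × 0.56 = 57 ppm.
Deficit to target: 77 − 57 = 20 mg/L.
Mass: 20 mg/L × 2,380,000 L = 47,600 g cyanuric acid.

47.6 kg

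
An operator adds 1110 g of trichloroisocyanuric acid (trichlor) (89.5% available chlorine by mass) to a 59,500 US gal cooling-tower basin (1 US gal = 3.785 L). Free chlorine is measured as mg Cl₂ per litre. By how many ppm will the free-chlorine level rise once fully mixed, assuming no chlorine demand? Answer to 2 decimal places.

4.41 ppm

Volume: 59,500 US gal × 3.785 L/gal = 225,208 L.
Available chlorine delivered: 1110 g × 0.895 = 993.5 g as Cl₂.
Concentration rise: 993.5 g / 225,208 L = 4.411 mg/L = 4.41 ppm.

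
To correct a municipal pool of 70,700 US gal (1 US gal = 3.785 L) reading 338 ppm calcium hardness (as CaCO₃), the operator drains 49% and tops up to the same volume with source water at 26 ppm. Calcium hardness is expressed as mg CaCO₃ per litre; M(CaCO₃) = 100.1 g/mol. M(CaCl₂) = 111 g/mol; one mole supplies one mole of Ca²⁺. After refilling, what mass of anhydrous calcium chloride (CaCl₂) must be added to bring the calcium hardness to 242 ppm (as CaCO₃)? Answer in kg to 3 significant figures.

16.9 kg

Volume: 70,700 US gal × 3.785 L/gal = 267,600 L.
After draining 49% and refilling: 338 × 0.51 + 26 × 0.49 = 185.12 ppm.
Deficit to target: 242 − 185.12 = 56.88 mg/L.
As CaCO₃: 56.88 mg/L × 267,600 L = 15,220 g; ÷ 100.1 = 152.1 mol Ca²⁺.
Mass: 152.1 × 111 = 16,880 g.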